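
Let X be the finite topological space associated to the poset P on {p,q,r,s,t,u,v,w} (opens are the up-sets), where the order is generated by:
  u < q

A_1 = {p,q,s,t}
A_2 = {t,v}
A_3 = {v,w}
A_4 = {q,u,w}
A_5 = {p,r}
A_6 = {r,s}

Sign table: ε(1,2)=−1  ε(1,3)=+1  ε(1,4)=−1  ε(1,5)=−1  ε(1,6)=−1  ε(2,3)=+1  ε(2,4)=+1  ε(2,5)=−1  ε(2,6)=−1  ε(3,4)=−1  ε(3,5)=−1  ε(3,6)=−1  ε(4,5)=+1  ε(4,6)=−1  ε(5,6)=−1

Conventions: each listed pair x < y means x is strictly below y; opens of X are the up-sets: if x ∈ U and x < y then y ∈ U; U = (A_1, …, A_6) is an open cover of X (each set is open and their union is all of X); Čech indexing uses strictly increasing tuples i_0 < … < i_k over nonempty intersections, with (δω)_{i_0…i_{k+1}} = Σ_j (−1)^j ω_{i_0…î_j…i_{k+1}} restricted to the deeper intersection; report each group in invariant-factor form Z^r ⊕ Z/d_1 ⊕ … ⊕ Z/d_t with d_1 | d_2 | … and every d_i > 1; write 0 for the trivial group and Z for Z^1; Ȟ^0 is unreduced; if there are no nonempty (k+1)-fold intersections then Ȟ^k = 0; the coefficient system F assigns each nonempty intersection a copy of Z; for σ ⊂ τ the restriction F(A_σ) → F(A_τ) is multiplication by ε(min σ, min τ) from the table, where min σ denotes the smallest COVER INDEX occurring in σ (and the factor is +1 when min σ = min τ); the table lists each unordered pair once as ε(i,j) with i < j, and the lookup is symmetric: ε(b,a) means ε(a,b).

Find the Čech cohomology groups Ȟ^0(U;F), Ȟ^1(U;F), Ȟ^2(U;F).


Ȟ^0 ≅ 0, Ȟ^1 ≅ Z ⊕ Z/2, Ȟ^2 ≅ 0

cover nerve:
  A12={t} A14={q} A15={p} A16={s} A23={v} A34={w} A56={r}
C dims 6,7; δ0: rk 6, SNF 1^5·2
Ȟ^0: (6−6)−0=0 ⇒ 0
Ȟ^1: (7−0)−6=1 plus torsion [2] ⇒ Z ⊕ Z/2
Ȟ^2: (0−0)−0=0 ⇒ 0


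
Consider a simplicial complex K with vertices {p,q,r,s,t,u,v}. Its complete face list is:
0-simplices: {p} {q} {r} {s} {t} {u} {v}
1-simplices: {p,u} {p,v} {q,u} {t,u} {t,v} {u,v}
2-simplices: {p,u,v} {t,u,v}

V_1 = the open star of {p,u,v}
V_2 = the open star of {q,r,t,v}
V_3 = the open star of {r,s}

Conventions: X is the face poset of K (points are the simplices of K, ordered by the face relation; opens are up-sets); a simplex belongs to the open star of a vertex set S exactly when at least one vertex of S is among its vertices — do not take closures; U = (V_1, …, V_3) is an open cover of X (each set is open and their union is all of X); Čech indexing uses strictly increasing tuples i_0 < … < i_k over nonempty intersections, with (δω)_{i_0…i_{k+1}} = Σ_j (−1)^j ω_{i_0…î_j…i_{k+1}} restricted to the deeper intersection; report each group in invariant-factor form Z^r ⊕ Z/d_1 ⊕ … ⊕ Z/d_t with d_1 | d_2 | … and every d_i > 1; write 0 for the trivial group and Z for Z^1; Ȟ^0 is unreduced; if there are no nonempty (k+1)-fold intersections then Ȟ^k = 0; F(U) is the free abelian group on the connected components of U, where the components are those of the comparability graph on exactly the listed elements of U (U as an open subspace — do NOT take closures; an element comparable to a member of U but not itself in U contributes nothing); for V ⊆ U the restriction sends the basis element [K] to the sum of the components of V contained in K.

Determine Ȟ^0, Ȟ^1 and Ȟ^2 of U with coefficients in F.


cover nerve:
  V1={{p},{u},{v},{p,u},{p,v},{q,u},{t,u},{t,v},{u,v},{p,u,v},{t,u,v}} V2={{q},{r},{t},{v},{p,v},{q,u},{t,u},{t,v},{u,v},{p,u,v},{t,u,v}} V3={{r},{s}}
  V12={{v},{p,v},{q,u},{t,u},{t,v},{u,v},{p,u,v},{t,u,v}} V23={{r}}
components per intersection:
  V1: {{p},{u},{v},{p,u},{p,v},{q,u},{t,u},{t,v},{u,v},{p,u,v},{t,u,v}}
  V2: {{q},{q,u}} {{r}} {{t},{v},{p,v},{t,u},{t,v},{u,v},{p,u,v},{t,u,v}}
  V3: {{r}} {{s}}
  V12: {{v},{p,v},{t,u},{t,v},{u,v},{p,u,v},{t,u,v}} {{q,u}}
  V23: {{r}}
C dims 6,3; δ0: rk 3, SNF 1^3
Ȟ^0: (6−3)−0=3 ⇒ Z^3
Ȟ^1: (3−0)−3=0 ⇒ 0
Ȟ^2: (0−0)−0=0 ⇒ 0

Ȟ^0(U;F) ≅ Z^3, Ȟ^1(U;F) ≅ 0 and Ȟ^2(U;F) ≅ 0


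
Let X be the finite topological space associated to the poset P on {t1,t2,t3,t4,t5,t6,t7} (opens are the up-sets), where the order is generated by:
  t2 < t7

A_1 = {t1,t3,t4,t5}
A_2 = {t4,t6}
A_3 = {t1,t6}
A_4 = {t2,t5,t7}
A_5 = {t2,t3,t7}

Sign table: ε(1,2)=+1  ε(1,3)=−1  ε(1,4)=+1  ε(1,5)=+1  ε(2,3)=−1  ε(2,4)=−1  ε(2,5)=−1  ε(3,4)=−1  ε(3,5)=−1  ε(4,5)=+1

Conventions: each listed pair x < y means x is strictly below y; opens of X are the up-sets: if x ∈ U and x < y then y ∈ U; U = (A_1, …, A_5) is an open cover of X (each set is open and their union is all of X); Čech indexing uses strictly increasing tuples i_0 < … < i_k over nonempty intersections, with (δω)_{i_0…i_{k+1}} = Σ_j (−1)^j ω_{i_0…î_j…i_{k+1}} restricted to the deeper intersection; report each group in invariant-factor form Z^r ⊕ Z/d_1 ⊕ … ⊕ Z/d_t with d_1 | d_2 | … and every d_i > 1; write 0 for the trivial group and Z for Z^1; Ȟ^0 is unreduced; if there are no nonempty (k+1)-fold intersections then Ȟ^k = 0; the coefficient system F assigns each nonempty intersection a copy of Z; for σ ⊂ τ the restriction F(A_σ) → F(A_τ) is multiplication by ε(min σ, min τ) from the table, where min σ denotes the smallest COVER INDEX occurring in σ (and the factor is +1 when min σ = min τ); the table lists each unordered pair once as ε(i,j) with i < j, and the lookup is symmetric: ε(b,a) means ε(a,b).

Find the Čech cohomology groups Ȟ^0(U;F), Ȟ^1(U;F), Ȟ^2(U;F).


Ȟ^0 ≅ Z, Ȟ^1 ≅ Z^2, Ȟ^2 ≅ 0

nerve of the cover:
  A12={t4} A13={t1} A14={t5} A15={t3} A23={t6} A45={t2,t7}
C dims 5,6; δ0: rk 4, SNF 1^4
Ȟ^0 = (5 − 4) − 0 = 1, so Ȟ^0 ≅ Z
Ȟ^1 = (6 − 0) − 4 = 2, so Ȟ^1 ≅ Z^2
Ȟ^2 = (0 − 0) − 0 = 0, so Ȟ^2 ≅ 0


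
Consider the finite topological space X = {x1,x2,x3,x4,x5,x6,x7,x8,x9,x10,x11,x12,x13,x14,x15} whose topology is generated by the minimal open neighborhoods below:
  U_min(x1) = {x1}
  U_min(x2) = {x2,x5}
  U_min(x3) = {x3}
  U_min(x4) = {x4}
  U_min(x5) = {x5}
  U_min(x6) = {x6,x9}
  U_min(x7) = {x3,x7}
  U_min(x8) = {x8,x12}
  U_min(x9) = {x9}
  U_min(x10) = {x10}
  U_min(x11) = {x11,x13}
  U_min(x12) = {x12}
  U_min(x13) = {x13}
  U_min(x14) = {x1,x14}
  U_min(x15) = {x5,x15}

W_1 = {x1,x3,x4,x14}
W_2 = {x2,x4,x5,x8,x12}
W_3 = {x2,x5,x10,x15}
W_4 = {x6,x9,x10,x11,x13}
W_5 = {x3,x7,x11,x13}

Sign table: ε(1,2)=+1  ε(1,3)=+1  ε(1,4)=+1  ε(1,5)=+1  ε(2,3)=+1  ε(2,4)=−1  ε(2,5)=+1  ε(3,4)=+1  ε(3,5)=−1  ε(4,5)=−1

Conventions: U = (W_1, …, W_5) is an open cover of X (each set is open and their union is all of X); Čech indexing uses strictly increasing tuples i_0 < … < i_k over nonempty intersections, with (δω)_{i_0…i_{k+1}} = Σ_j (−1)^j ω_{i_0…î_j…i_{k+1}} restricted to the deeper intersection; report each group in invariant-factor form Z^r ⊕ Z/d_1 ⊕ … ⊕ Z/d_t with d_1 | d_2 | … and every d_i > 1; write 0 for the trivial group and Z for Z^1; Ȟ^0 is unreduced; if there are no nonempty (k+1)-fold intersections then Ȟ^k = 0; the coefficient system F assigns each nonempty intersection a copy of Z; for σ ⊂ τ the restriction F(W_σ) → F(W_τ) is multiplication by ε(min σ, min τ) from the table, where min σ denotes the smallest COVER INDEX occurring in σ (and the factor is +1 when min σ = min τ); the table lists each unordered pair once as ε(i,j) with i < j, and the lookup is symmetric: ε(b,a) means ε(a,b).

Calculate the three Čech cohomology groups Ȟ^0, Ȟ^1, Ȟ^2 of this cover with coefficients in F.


Ȟ^0 ≅ 0, Ȟ^1 ≅ Z/2, Ȟ^2 ≅ 0

intersection data:
  W12={x4} W15={x3} W23={x2,x5} W34={x10} W45={x11,x13}
C dims 5,5; δ0: rk 5, SNF 1^4·2
Ȟ^0 = (5 − 5) − 0 = 0, so Ȟ^0 ≅ 0
Ȟ^1 = (5 − 0) − 5 = 0 plus torsion [2], so Ȟ^1 ≅ Z/2
Ȟ^2 = (0 − 0) − 0 = 0, so Ȟ^2 ≅ 0


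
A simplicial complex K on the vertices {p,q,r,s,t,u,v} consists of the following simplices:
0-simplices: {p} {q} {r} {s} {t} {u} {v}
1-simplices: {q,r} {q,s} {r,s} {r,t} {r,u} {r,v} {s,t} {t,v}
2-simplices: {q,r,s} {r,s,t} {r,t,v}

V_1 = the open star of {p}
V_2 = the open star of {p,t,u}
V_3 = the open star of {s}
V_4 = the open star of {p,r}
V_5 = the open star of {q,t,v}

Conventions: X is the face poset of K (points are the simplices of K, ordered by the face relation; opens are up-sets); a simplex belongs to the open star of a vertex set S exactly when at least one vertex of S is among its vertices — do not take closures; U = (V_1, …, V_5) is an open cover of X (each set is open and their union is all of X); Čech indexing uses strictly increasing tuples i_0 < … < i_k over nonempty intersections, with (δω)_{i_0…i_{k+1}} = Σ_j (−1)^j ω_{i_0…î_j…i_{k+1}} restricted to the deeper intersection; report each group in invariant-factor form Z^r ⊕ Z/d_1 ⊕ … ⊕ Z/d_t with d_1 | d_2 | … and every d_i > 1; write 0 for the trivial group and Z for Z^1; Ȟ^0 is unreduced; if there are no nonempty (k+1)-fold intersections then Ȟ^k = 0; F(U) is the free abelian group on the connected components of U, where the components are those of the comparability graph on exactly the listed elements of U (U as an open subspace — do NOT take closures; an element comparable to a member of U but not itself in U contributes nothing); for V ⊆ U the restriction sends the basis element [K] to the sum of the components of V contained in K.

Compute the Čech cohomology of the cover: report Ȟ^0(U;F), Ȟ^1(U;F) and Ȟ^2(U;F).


cover nerve:
  V1={{p}} V2={{p},{t},{u},{r,t},{r,u},{s,t},{t,v},{r,s,t},{r,t,v}} V3={{s},{q,s},{r,s},{s,t},{q,r,s},{r,s,t}} V4={{p},{r},{q,r},{r,s},{r,t},{r,u},{r,v},{q,r,s},{r,s,t},{r,t,v}} V5={{q},{t},{v},{q,r},{q,s},{r,t},{r,v},{s,t},{t,v},{q,r,s},{r,s,t},{r,t,v}}
  V12={{p}} V14={{p}} V23={{s,t},{r,s,t}} V24={{p},{r,t},{r,u},{r,s,t},{r,t,v}} V25={{t},{r,t},{s,t},{t,v},{r,s,t},{r,t,v}} V34={{r,s},{q,r,s},{r,s,t}} V35={{q,s},{s,t},{q,r,s},{r,s,t}} V45={{q,r},{r,t},{r,v},{q,r,s},{r,s,t},{r,t,v}}
  V124={{p}} V234={{r,s,t}} V235={{s,t},{r,s,t}} V245={{r,t},{r,s,t},{r,t,v}} V345={{q,r,s},{r,s,t}}
  V2345={{r,s,t}}
components per intersection:
  V1: {{p}}
  V2: {{p}} {{t},{r,t},{s,t},{t,v},{r,s,t},{r,t,v}} {{u},{r,u}}
  V3: {{s},{q,s},{r,s},{s,t},{q,r,s},{r,s,t}}
  V4: {{p}} {{r},{q,r},{r,s},{r,t},{r,u},{r,v},{q,r,s},{r,s,t},{r,t,v}}
  V5: {{q},{q,r},{q,s},{q,r,s}} {{t},{v},{r,t},{r,v},{s,t},{t,v},{r,s,t},{r,t,v}}
  V12: {{p}}
  V14: {{p}}
  V23: {{s,t},{r,s,t}}
  V24: {{p}} {{r,t},{r,s,t},{r,t,v}} {{r,u}}
  V25: {{t},{r,t},{s,t},{t,v},{r,s,t},{r,t,v}}
  V34: {{r,s},{q,r,s},{r,s,t}}
  V35: {{q,s},{q,r,s}} {{s,t},{r,s,t}}
  V45: {{q,r},{q,r,s}} {{r,t},{r,v},{r,s,t},{r,t,v}}
  V124: {{p}}
  V234: {{r,s,t}}
  V235: {{s,t},{r,s,t}}
  V245: {{r,t},{r,s,t},{r,t,v}}
  V345: {{q,r,s}} {{r,s,t}}
  V2345: {{r,s,t}}
C dims 9,12,6,1; δ0: rk 7, SNF 1^7; δ1: rk 5, SNF 1^5; δ2: rk 1, SNF 1^1
Ȟ^0: (9−7)−0=2 ⇒ Z^2
Ȟ^1: (12−5)−7=0 ⇒ 0
Ȟ^2: (6−1)−5=0 ⇒ 0

Ȟ^0 = Z^2,  Ȟ^1 = 0,  Ȟ^2 = 0


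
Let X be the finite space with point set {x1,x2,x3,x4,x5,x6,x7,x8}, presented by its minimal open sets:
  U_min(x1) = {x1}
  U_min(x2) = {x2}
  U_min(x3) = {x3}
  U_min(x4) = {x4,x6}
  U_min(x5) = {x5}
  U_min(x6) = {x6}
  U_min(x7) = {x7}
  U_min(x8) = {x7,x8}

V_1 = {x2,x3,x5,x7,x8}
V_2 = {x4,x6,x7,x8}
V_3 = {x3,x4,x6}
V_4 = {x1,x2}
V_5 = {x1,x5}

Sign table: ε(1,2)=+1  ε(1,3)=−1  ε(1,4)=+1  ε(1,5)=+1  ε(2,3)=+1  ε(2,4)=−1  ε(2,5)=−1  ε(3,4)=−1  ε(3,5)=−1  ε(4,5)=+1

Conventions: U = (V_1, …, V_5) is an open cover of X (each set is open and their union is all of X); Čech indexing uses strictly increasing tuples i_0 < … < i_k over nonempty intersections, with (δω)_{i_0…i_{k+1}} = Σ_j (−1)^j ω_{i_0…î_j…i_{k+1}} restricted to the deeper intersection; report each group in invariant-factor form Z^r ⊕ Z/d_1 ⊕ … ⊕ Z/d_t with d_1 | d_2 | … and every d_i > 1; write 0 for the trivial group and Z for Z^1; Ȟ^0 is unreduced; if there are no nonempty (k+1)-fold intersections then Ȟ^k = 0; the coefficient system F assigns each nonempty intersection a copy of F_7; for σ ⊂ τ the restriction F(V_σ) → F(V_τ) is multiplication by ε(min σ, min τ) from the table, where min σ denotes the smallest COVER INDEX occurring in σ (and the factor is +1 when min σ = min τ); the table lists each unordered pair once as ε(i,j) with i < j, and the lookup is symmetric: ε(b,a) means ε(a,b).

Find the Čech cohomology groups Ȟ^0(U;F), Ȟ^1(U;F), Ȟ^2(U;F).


Ȟ^0(U;F) ≅ 0,  Ȟ^1(U;F) ≅ Z/7,  Ȟ^2(U;F) ≅ 0

nerve simplices:
  V12={x7,x8} V13={x3} V14={x2} V15={x5} V23={x4,x6} V45={x1}
C dims 5,6; δ0: rk_F7 5
degree 0: 5−5−0 = 0 → Ȟ^0 ≅ 0
degree 1: 6−0−5 = 1 → Ȟ^1 ≅ Z/7
degree 2: 0−0−0 = 0 → Ȟ^2 ≅ 0


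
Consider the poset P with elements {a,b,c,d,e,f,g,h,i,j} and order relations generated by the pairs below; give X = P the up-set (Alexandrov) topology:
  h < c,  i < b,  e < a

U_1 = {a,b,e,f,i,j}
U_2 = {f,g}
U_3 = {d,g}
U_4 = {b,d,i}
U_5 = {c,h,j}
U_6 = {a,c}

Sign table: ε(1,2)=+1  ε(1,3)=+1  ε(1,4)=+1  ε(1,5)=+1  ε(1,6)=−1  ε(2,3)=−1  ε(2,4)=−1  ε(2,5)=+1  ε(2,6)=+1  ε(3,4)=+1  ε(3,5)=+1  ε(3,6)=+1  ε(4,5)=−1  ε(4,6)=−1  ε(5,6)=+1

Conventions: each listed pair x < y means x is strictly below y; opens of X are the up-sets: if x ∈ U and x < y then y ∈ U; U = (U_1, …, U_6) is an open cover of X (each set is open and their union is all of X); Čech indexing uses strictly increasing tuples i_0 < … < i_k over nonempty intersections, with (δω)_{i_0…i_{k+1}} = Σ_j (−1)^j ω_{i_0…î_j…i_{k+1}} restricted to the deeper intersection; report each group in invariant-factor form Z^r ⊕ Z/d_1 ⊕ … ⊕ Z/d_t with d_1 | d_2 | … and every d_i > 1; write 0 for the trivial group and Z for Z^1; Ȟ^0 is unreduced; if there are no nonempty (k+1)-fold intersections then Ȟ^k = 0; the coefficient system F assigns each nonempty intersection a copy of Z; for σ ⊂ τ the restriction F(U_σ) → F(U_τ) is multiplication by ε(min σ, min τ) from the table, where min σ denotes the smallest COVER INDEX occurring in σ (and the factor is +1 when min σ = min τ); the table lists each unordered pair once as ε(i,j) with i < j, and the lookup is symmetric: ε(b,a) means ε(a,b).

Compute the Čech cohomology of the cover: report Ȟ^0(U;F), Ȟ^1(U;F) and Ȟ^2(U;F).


nonempty overlaps:
  U12={f} U14={b,i} U15={j} U16={a} U23={g} U34={d} U56={c}
C dims 6,7; δ0: rk 6, SNF 1^5·2
degree 0: 6−6−0 = 0 → Ȟ^0 ≅ 0
degree 1: 7−0−6 = 1 plus torsion [2] → Ȟ^1 ≅ Z ⊕ Z/2
degree 2: 0−0−0 = 0 → Ȟ^2 ≅ 0

Ȟ^0 ≅ 0,  Ȟ^1 ≅ Z ⊕ Z/2,  Ȟ^2 ≅ 0


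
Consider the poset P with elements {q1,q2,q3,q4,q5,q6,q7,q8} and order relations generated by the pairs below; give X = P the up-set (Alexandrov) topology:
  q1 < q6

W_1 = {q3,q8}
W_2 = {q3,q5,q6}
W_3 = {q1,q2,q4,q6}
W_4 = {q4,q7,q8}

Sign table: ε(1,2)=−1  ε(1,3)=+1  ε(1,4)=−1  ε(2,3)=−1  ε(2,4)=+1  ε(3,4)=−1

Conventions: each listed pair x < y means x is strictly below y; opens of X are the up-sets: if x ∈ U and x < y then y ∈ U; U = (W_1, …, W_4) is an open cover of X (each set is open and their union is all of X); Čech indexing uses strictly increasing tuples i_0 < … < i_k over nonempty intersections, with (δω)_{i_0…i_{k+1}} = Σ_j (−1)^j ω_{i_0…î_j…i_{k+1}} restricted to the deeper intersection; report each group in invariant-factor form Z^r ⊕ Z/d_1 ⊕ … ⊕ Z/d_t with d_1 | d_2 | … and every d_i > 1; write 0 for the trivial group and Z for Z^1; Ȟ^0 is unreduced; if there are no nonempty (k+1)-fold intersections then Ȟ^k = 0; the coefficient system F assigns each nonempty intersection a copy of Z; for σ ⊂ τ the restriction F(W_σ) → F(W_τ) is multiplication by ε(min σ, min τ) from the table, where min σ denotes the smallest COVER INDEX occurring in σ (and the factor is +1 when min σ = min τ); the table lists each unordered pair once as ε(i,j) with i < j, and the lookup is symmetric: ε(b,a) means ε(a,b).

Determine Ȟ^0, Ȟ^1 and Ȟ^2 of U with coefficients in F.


Ȟ^0 = Z,  Ȟ^1 = Z,  Ȟ^2 = 0

nonempty intersections:
  W12={q3} W14={q8} W23={q6} W34={q4}
C dims 4,4; δ0: rk 3, SNF 1^3
Ȟ^0: (4−3)−0=1 ⇒ Z
Ȟ^1: (4−0)−3=1 ⇒ Z
Ȟ^2: (0−0)−0=0 ⇒ 0


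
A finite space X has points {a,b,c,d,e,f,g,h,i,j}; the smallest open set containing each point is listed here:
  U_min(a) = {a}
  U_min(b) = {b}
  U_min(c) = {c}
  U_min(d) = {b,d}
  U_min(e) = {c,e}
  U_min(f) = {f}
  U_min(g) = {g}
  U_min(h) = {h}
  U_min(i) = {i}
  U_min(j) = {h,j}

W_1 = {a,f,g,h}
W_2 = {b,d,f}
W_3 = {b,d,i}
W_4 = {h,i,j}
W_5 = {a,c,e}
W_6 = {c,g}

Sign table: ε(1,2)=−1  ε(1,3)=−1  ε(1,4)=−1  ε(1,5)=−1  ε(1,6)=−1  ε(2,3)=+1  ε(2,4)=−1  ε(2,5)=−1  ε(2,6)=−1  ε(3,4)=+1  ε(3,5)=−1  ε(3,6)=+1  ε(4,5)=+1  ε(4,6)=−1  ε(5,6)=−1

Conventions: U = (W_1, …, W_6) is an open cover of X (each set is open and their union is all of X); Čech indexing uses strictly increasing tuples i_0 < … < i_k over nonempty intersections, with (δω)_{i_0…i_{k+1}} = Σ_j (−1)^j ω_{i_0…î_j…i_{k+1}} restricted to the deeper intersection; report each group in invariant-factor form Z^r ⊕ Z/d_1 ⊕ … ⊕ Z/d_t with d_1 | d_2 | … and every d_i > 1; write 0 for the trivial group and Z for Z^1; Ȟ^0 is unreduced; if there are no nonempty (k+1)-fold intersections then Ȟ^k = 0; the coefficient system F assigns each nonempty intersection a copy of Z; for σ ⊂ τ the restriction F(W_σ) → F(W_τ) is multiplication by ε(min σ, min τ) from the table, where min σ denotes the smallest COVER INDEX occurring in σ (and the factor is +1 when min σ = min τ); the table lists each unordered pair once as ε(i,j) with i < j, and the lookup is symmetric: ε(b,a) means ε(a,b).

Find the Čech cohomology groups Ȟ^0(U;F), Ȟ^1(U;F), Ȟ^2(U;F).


Ȟ^0 ≅ 0,  Ȟ^1 ≅ Z ⊕ Z/2,  Ȟ^2 ≅ 0

cover nerve:
  W12={f} W14={h} W15={a} W16={g} W23={b,d} W34={i} W56={c}
C dims 6,7; δ0: rk 6, SNF 1^5·2
Ȟ^0: (6−6)−0=0 ⇒ 0
Ȟ^1: (7−0)−6=1 plus torsion [2] ⇒ Z ⊕ Z/2
Ȟ^2: (0−0)−0=0 ⇒ 0


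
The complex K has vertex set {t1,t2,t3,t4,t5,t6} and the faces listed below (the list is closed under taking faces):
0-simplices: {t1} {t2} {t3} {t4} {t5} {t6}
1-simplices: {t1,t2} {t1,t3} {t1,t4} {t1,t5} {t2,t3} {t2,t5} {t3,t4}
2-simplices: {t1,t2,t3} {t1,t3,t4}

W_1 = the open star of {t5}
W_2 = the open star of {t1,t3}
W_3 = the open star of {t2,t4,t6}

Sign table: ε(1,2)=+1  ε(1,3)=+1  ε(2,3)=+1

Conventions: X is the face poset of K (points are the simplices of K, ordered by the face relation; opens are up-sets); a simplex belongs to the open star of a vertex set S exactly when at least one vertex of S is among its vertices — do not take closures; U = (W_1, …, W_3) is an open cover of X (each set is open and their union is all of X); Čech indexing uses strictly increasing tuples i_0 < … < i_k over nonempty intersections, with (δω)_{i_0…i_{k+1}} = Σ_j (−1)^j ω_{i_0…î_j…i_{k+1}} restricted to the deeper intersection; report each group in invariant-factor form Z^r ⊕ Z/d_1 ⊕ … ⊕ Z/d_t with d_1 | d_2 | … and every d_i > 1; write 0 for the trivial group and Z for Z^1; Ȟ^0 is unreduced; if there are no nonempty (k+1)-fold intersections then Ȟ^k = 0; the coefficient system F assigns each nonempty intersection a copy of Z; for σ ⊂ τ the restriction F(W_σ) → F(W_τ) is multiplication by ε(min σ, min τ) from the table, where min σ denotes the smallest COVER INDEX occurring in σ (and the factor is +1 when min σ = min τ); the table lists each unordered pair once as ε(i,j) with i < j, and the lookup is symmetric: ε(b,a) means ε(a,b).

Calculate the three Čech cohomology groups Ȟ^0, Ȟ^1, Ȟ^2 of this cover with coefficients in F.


nonempty overlaps:
  W1={{t5},{t1,t5},{t2,t5}} W2={{t1},{t3},{t1,t2},{t1,t3},{t1,t4},{t1,t5},{t2,t3},{t3,t4},{t1,t2,t3},{t1,t3,t4}} W3={{t2},{t4},{t6},{t1,t2},{t1,t4},{t2,t3},{t2,t5},{t3,t4},{t1,t2,t3},{t1,t3,t4}}
  W12={{t1,t5}} W13={{t2,t5}} W23={{t1,t2},{t1,t4},{t2,t3},{t3,t4},{t1,t2,t3},{t1,t3,t4}}
C dims 3,3; δ0: rk 2, SNF 1^2
degree 0: 3−2−0 = 1 → Ȟ^0 ≅ Z
degree 1: 3−0−2 = 1 → Ȟ^1 ≅ Z
degree 2: 0−0−0 = 0 → Ȟ^2 ≅ 0

Ȟ^0 = Z,  Ȟ^1 = Z,  Ȟ^2 = 0


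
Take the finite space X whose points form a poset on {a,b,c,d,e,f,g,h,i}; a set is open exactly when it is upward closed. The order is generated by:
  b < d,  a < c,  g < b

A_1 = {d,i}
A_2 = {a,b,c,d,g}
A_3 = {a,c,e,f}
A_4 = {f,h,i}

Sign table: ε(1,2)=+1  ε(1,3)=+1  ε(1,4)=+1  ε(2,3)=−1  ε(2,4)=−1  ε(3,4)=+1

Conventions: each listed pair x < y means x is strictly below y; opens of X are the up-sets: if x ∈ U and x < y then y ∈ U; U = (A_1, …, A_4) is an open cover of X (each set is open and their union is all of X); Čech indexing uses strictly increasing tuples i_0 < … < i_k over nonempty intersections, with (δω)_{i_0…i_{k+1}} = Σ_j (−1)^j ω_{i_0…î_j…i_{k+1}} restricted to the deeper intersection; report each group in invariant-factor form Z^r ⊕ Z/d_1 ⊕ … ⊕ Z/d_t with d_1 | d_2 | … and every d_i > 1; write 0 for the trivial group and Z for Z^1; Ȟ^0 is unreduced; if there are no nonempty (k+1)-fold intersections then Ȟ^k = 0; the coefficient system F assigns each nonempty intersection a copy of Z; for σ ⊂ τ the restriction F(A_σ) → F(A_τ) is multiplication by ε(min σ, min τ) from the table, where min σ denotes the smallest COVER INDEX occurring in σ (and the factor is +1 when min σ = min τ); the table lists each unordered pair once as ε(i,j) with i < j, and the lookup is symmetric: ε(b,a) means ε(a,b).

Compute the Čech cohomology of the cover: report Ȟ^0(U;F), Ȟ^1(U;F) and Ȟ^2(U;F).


cover nerve:
  A12={d} A14={i} A23={a,c} A34={f}
C dims 4,4; δ0: rk 4, SNF 1^3·2
Ȟ^0: (4−4)−0=0 ⇒ 0
Ȟ^1: (4−0)−4=0 plus torsion [2] ⇒ Z/2
Ȟ^2: (0−0)−0=0 ⇒ 0

Ȟ^0 ≅ 0,  Ȟ^1 ≅ Z/2,  Ȟ^2 ≅ 0


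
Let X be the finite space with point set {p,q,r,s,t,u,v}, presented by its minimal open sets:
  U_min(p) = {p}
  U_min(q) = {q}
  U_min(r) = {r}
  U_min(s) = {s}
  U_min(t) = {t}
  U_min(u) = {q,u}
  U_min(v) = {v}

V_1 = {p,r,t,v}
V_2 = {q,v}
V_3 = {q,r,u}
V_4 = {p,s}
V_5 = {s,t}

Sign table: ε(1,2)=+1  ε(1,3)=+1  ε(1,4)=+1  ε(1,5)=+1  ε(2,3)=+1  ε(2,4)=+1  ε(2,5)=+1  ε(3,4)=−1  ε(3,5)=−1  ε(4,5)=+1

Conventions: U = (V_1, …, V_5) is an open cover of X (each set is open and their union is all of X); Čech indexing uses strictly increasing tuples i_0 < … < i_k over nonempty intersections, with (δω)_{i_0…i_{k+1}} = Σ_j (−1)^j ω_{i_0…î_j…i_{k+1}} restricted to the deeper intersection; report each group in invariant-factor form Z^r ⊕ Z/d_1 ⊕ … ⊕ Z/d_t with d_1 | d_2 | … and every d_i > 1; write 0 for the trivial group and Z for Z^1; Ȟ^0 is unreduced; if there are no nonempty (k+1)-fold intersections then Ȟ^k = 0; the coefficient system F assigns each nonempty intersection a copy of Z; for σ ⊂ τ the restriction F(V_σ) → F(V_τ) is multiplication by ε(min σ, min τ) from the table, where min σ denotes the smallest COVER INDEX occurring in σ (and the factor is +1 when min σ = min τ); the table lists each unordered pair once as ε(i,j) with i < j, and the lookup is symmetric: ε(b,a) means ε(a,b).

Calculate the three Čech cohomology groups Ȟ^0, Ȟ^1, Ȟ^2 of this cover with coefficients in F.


Ȟ^0 ≅ Z; Ȟ^1 ≅ Z^2; Ȟ^2 ≅ 0

cover nerve:
  V12={v} V13={r} V14={p} V15={t} V23={q} V45={s}
C dims 5,6; δ0: rk 4, SNF 1^4
Ȟ^0: (5−4)−0=1 ⇒ Z
Ȟ^1: (6−0)−4=2 ⇒ Z^2
Ȟ^2: (0−0)−0=0 ⇒ 0


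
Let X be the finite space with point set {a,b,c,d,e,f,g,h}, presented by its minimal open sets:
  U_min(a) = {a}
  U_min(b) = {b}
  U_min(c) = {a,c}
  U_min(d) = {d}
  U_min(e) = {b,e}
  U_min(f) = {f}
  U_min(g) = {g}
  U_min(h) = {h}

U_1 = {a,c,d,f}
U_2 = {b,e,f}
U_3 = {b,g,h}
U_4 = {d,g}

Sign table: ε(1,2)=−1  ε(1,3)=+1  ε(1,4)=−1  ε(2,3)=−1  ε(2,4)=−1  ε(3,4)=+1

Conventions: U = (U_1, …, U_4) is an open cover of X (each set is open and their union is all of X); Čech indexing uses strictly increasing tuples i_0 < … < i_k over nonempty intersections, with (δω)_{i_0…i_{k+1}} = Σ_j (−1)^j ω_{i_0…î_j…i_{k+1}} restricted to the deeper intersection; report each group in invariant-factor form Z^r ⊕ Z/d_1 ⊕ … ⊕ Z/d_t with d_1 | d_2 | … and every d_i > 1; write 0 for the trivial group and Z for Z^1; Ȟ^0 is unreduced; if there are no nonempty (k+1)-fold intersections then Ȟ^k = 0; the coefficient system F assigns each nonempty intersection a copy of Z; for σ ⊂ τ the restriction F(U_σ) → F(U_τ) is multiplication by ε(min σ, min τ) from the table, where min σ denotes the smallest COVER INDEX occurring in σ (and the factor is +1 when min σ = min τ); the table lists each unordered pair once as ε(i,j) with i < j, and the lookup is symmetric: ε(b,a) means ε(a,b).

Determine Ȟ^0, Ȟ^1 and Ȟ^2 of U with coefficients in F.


Ȟ^0(U;F) ≅ 0,  Ȟ^1(U;F) ≅ Z/2,  Ȟ^2(U;F) ≅ 0

nonempty intersections:
  U12={f} U14={d} U23={b} U34={g}
C dims 4,4; δ0: rk 4, SNF 1^3·2
Ȟ^0: (4−4)−0=0 ⇒ 0
Ȟ^1: (4−0)−4=0 plus torsion [2] ⇒ Z/2
Ȟ^2: (0−0)−0=0 ⇒ 0


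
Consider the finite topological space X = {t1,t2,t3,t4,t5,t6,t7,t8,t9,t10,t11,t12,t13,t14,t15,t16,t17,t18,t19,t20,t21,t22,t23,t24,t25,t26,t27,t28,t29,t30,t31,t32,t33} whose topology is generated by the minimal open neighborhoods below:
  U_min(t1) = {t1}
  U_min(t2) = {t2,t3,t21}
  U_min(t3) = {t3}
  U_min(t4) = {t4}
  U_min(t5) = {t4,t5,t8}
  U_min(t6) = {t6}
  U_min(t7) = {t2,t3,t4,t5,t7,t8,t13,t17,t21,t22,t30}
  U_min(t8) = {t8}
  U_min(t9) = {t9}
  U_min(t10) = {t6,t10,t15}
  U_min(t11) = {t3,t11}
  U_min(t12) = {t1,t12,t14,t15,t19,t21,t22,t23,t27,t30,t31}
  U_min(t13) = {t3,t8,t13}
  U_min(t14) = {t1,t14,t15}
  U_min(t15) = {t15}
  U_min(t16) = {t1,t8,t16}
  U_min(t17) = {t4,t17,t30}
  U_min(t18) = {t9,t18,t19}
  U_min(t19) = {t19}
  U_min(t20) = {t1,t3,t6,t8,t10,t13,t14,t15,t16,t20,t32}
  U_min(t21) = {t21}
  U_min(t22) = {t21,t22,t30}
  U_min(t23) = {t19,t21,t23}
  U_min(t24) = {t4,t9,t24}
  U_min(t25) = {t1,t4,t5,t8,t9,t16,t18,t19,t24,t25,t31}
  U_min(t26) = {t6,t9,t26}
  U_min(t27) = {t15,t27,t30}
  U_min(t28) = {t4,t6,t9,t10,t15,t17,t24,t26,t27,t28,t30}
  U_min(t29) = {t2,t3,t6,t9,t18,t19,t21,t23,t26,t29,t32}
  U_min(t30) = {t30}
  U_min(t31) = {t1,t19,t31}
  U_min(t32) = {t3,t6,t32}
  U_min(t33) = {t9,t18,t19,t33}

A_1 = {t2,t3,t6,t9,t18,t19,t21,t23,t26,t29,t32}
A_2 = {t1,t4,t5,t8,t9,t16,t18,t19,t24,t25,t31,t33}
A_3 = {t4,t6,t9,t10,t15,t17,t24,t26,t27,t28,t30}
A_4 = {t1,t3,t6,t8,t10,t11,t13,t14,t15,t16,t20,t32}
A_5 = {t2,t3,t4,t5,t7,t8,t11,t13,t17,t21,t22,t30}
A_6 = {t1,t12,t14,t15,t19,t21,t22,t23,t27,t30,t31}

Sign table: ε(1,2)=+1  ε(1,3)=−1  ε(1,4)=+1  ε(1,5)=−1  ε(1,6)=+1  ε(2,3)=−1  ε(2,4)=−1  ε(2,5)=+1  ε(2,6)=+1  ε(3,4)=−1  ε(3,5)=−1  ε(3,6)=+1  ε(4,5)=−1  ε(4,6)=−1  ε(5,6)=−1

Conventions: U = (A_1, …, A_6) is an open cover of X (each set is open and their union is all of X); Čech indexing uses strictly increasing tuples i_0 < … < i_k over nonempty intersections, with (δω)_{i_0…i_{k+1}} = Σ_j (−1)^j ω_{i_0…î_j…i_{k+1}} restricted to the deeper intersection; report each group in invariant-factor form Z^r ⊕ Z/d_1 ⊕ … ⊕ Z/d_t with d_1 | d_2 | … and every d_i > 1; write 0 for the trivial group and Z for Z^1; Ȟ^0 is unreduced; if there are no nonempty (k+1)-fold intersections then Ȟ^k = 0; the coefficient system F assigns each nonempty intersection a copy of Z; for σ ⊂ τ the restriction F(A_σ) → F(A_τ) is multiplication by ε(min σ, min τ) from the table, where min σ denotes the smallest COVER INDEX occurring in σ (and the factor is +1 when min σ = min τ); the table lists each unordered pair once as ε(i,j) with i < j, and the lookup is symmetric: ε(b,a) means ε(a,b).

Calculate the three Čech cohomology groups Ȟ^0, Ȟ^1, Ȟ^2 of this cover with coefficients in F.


nonempty intersections:
  A12={t9,t18,t19} A13={t6,t9,t26} A14={t3,t6,t32} A15={t2,t3,t21} A16={t19,t21,t23} A23={t4,t9,t24} A24={t1,t8,t16} A25={t4,t5,t8} A26={t1,t19,t31} A34={t6,t10,t15} A35={t4,t17,t30} A36={t15,t27,t30} A45={t3,t8,t11,t13} A46={t1,t14,t15} A56={t21,t22,t30}
  A123={t9} A126={t19} A134={t6} A145={t3} A156={t21} A235={t4} A245={t8} A246={t1} A346={t15} A356={t30}
C dims 6,15,10; δ0: rk 6, SNF 1^5·2; δ1: rk 9, SNF 1^9
Ȟ^0: (6−6)−0=0 ⇒ 0
Ȟ^1: (15−9)−6=0 plus torsion [2] ⇒ Z/2
Ȟ^2: (10−0)−9=1 ⇒ Z

Ȟ^0(U;F) ≅ 0,  Ȟ^1(U;F) ≅ Z/2,  Ȟ^2(U;F) ≅ Z


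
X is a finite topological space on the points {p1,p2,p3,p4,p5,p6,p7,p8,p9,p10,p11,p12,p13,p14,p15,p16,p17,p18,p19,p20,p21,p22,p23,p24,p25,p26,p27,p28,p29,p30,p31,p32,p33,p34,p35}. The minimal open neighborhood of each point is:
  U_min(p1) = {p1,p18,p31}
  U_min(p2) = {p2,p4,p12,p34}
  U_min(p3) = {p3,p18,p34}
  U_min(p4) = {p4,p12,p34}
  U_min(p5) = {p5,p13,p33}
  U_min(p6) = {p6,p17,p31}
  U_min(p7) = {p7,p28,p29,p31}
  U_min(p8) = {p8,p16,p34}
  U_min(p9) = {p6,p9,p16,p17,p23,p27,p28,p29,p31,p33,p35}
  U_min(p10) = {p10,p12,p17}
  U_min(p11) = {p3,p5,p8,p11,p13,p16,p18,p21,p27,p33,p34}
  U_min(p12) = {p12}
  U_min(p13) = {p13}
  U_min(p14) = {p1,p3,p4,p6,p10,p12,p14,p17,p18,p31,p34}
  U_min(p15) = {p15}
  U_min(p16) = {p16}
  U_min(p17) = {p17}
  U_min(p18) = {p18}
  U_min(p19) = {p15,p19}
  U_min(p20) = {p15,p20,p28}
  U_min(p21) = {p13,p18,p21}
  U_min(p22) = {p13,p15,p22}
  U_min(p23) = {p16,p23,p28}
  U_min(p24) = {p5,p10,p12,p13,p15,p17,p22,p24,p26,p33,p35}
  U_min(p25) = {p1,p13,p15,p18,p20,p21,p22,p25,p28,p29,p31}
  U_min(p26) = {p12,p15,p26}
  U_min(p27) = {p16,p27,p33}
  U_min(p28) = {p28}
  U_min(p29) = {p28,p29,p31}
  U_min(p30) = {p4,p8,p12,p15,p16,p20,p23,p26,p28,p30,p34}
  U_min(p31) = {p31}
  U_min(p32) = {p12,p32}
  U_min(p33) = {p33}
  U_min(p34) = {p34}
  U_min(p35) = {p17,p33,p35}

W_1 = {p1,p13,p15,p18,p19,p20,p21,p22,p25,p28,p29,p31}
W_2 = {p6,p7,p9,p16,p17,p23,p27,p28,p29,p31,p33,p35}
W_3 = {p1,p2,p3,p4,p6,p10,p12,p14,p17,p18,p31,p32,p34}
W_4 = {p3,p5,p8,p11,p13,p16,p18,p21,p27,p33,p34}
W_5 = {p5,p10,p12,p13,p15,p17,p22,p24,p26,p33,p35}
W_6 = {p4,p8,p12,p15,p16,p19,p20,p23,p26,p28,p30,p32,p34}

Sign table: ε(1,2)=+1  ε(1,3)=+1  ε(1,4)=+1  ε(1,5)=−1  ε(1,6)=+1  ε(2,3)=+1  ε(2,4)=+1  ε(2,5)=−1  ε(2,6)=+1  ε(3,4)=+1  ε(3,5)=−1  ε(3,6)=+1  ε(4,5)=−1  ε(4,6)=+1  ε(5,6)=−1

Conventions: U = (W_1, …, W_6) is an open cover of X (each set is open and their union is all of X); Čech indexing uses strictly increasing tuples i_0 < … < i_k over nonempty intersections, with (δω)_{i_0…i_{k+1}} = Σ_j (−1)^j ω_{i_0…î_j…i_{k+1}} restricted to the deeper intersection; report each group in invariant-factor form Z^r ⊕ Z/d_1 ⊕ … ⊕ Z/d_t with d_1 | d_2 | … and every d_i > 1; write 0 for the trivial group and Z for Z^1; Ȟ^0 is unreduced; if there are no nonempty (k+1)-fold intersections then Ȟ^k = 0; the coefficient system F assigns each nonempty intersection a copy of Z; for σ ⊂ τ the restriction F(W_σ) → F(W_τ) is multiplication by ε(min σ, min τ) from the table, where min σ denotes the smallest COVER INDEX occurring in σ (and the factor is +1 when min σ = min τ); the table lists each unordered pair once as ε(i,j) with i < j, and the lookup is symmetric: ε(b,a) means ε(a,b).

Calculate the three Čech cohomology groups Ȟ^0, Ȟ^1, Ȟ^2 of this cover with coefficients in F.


nerve of the cover:
  W12={p28,p29,p31} W13={p1,p18,p31} W14={p13,p18,p21} W15={p13,p15,p22} W16={p15,p19,p20,p28} W23={p6,p17,p31} W24={p16,p27,p33} W25={p17,p33,p35} W26={p16,p23,p28} W34={p3,p18,p34} W35={p10,p12,p17} W36={p4,p12,p32,p34} W45={p5,p13,p33} W46={p8,p16,p34} W56={p12,p15,p26}
  W123={p31} W126={p28} W134={p18} W145={p13} W156={p15} W235={p17} W245={p33} W246={p16} W346={p34} W356={p12}
C dims 6,15,10; δ0: rk 5, SNF 1^5; δ1: rk 10, SNF 1^9·2
Ȟ^0 = (6 − 5) − 0 = 1, so Ȟ^0 ≅ Z
Ȟ^1 = (15 − 10) − 5 = 0, so Ȟ^1 ≅ 0
Ȟ^2 = (10 − 0) − 10 = 0 plus torsion [2], so Ȟ^2 ≅ Z/2

Ȟ^0(U;F) ≅ Z,  Ȟ^1(U;F) ≅ 0,  Ȟ^2(U;F) ≅ Z/2


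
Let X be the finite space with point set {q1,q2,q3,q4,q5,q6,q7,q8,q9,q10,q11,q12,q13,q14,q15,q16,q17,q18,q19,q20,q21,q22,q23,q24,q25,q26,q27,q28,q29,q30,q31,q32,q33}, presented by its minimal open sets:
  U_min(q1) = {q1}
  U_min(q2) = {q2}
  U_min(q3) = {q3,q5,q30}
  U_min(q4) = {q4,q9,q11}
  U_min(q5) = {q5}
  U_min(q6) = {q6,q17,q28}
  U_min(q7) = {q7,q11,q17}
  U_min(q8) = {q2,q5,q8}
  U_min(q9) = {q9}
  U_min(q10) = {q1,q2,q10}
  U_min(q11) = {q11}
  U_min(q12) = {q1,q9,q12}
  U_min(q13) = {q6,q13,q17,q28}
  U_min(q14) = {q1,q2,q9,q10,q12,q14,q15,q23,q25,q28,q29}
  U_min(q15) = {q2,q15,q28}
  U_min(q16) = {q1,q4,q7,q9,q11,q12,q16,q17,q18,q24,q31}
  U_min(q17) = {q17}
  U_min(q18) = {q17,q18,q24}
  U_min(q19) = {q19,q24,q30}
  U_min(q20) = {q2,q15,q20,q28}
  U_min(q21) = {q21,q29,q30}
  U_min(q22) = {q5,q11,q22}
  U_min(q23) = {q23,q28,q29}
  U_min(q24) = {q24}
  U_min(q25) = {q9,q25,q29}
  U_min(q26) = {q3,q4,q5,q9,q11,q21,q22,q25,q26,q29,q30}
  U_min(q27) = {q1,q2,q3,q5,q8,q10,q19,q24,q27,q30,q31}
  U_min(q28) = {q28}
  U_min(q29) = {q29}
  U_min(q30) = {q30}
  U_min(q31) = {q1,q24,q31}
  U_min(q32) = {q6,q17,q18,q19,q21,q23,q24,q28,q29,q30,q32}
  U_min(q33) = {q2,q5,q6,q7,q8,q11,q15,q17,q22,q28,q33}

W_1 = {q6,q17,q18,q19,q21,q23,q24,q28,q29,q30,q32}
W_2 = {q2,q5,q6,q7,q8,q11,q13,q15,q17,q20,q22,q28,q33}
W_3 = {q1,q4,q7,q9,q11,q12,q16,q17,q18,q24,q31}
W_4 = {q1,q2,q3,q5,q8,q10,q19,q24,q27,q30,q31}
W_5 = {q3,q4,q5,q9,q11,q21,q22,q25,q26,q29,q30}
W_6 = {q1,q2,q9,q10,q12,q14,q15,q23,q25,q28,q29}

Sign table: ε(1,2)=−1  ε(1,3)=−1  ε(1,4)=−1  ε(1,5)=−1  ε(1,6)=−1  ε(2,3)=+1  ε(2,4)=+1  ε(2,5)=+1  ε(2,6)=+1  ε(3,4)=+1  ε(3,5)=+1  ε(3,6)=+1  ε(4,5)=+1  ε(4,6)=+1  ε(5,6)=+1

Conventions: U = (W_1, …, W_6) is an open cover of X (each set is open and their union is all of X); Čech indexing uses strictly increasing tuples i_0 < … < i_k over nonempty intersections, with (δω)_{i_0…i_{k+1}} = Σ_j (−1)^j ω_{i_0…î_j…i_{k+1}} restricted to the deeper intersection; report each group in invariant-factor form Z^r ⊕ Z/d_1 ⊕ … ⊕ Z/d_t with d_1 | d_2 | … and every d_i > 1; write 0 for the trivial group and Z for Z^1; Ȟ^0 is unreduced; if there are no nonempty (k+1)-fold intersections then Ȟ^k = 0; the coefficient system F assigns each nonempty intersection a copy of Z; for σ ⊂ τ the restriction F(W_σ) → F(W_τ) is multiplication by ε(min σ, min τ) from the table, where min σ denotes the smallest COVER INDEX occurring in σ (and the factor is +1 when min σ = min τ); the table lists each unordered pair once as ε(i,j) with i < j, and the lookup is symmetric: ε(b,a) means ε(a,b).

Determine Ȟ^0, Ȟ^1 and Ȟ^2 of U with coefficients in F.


Ȟ^0(U;F) ≅ Z, Ȟ^1(U;F) ≅ 0 and Ȟ^2(U;F) ≅ Z/2

nerve simplices:
  W12={q6,q17,q28} W13={q17,q18,q24} W14={q19,q24,q30} W15={q21,q29,q30} W16={q23,q28,q29} W23={q7,q11,q17} W24={q2,q5,q8} W25={q5,q11,q22} W26={q2,q15,q28} W34={q1,q24,q31} W35={q4,q9,q11} W36={q1,q9,q12} W45={q3,q5,q30} W46={q1,q2,q10} W56={q9,q25,q29}
  W123={q17} W126={q28} W134={q24} W145={q30} W156={q29} W235={q11} W245={q5} W246={q2} W346={q1} W356={q9}
C dims 6,15,10; δ0: rk 5, SNF 1^5; δ1: rk 10, SNF 1^9·2
degree 0: 6−5−0 = 1 → Ȟ^0 ≅ Z
degree 1: 15−10−5 = 0 → Ȟ^1 ≅ 0
degree 2: 10−0−10 = 0 plus torsion [2] → Ȟ^2 ≅ Z/2


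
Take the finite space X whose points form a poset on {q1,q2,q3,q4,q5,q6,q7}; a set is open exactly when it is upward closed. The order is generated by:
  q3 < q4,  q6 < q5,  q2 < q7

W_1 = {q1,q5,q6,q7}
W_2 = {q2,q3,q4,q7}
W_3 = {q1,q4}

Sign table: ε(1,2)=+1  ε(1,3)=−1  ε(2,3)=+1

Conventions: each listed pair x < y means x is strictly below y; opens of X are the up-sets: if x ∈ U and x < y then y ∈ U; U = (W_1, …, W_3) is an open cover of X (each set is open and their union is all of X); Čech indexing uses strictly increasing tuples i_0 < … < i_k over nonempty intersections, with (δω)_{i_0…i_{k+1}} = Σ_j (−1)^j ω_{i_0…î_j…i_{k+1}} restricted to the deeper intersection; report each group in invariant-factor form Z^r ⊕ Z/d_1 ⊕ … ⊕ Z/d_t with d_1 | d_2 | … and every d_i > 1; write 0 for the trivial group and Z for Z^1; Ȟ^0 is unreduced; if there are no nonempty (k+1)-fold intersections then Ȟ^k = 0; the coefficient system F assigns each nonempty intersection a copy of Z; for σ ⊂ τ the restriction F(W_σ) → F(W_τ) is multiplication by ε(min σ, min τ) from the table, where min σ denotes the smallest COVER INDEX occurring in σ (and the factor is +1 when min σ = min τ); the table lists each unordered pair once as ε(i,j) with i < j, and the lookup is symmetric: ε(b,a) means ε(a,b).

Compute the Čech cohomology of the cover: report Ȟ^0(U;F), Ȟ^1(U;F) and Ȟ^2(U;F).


nerve of the cover:
  W12={q7} W13={q1} W23={q4}
C dims 3,3; δ0: rk 3, SNF 1^2·2
Ȟ^0 = (3 − 3) − 0 = 0, so Ȟ^0 ≅ 0
Ȟ^1 = (3 − 0) − 3 = 0 plus torsion [2], so Ȟ^1 ≅ Z/2
Ȟ^2 = (0 − 0) − 0 = 0, so Ȟ^2 ≅ 0

Ȟ^0 ≅ 0; Ȟ^1 ≅ Z/2; Ȟ^2 ≅ 0


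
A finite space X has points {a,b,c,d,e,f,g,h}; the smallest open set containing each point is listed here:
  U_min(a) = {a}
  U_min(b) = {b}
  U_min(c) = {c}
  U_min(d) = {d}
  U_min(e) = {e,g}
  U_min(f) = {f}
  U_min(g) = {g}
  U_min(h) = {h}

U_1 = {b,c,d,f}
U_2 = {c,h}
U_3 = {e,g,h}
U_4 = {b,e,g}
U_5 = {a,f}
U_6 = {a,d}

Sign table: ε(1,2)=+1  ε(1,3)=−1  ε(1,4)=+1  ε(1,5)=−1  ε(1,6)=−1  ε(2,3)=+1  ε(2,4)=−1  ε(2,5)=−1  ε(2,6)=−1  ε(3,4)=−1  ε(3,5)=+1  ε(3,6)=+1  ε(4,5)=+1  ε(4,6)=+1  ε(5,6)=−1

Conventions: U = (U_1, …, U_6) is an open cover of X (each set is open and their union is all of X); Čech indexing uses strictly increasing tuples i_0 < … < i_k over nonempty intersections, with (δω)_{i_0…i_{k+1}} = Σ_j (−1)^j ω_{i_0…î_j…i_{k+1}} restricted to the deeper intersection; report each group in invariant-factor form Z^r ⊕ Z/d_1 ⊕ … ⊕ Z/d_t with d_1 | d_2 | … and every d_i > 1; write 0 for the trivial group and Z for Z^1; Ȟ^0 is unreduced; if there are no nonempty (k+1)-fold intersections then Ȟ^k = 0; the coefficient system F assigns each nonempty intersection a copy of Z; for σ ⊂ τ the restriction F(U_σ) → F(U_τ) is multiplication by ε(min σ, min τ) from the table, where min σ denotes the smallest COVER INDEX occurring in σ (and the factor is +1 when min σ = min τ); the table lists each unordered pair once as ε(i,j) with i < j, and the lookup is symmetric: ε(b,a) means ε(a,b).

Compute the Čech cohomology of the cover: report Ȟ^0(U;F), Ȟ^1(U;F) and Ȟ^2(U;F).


nonempty intersections:
  U12={c} U14={b} U15={f} U16={d} U23={h} U34={e,g} U56={a}
C dims 6,7; δ0: rk 6, SNF 1^5·2
Ȟ^0: (6−6)−0=0 ⇒ 0
Ȟ^1: (7−0)−6=1 plus torsion [2] ⇒ Z ⊕ Z/2
Ȟ^2: (0−0)−0=0 ⇒ 0

Ȟ^0 = 0, Ȟ^1 = Z ⊕ Z/2, Ȟ^2 = 0


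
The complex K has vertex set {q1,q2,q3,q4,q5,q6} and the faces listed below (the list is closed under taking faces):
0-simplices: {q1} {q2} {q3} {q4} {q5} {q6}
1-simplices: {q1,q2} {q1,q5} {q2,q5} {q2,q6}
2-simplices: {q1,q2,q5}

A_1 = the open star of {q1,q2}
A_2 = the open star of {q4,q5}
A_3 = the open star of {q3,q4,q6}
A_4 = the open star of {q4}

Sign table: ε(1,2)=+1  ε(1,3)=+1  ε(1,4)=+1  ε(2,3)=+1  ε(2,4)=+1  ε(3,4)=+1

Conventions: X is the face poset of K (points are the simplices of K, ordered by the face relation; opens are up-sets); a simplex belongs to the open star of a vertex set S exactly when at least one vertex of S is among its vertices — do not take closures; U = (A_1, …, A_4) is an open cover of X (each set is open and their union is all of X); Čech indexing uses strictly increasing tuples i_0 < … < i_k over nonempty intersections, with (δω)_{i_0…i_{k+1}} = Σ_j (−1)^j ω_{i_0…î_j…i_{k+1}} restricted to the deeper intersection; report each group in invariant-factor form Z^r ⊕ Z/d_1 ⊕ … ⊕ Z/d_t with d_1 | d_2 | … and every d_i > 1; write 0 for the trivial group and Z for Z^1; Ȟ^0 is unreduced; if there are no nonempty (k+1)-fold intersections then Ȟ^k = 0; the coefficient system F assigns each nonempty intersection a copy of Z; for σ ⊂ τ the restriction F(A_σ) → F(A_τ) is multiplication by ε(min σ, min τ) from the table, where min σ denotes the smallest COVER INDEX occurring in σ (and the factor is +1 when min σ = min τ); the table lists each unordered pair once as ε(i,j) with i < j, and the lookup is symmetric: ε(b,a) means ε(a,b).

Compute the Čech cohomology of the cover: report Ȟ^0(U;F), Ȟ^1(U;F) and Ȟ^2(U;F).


cover nerve:
  A1={{q1},{q2},{q1,q2},{q1,q5},{q2,q5},{q2,q6},{q1,q2,q5}} A2={{q4},{q5},{q1,q5},{q2,q5},{q1,q2,q5}} A3={{q3},{q4},{q6},{q2,q6}} A4={{q4}}
  A12={{q1,q5},{q2,q5},{q1,q2,q5}} A13={{q2,q6}} A23={{q4}} A24={{q4}} A34={{q4}}
  A234={{q4}}
C dims 4,5,1; δ0: rk 3, SNF 1^3; δ1: rk 1, SNF 1^1
Ȟ^0: (4−3)−0=1 ⇒ Z
Ȟ^1: (5−1)−3=1 ⇒ Z
Ȟ^2: (1−0)−1=0 ⇒ 0

Ȟ^0(U;F) ≅ Z,  Ȟ^1(U;F) ≅ Z,  Ȟ^2(U;F) ≅ 0
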